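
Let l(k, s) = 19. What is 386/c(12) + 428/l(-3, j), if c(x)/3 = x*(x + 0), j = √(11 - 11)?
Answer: 96115/4104 ≈ 23.420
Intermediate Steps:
j = 0 (j = √0 = 0)
c(x) = 3*x² (c(x) = 3*(x*(x + 0)) = 3*(x*x) = 3*x²)
386/c(12) + 428/l(-3, j) = 386/((3*12²)) + 428/19 = 386/((3*144)) + 428*(1/19) = 386/432 + 428/19 = 386*(1/432) + 428/19 = 193/216 + 428/19 = 96115/4104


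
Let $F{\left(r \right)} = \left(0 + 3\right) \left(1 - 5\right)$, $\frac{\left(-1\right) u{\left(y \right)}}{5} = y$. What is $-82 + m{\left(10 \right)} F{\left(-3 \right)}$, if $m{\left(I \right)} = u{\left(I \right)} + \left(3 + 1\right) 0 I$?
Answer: $518$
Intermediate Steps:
$u{\left(y \right)} = - 5 y$
$F{\left(r \right)} = -12$ ($F{\left(r \right)} = 3 \left(-4\right) = -12$)
$m{\left(I \right)} = - 5 I$ ($m{\left(I \right)} = - 5 I + \left(3 + 1\right) 0 I = - 5 I + 4 \cdot 0 I = - 5 I + 0 I = - 5 I + 0 = - 5 I$)
$-82 + m{\left(10 \right)} F{\left(-3 \right)} = -82 + \left(-5\right) 10 \left(-12\right) = -82 - -600 = -82 + 600 = 518$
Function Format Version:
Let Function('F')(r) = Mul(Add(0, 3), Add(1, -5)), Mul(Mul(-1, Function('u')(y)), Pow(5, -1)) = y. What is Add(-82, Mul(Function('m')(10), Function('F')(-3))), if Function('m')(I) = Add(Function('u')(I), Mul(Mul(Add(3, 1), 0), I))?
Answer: 518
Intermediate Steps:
Function('u')(y) = Mul(-5, y)
Function('F')(r) = -12 (Function('F')(r) = Mul(3, -4) = -12)
Function('m')(I) = Mul(-5, I) (Function('m')(I) = Add(Mul(-5, I), Mul(Mul(Add(3, 1), 0), I)) = Add(Mul(-5, I), Mul(Mul(4, 0), I)) = Add(Mul(-5, I), Mul(0, I)) = Add(Mul(-5, I), 0) = Mul(-5, I))
Add(-82, Mul(Function('m')(10), Function('F')(-3))) = Add(-82, Mul(Mul(-5, 10), -12)) = Add(-82, Mul(-50, -12)) = Add(-82, 600) = 518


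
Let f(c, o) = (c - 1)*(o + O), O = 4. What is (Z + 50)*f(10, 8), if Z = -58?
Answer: -864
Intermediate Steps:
f(c, o) = (-1 + c)*(4 + o) (f(c, o) = (c - 1)*(o + 4) = (-1 + c)*(4 + o))
(Z + 50)*f(10, 8) = (-58 + 50)*(-4 - 1*8 + 4*10 + 10*8) = -8*(-4 - 8 + 40 + 80) = -8*108 = -864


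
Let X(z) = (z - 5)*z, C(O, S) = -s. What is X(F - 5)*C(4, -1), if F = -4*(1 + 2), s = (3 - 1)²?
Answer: -1496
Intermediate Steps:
s = 4 (s = 2² = 4)
C(O, S) = -4 (C(O, S) = -1*4 = -4)
F = -12 (F = -4*3 = -12)
X(z) = z*(-5 + z) (X(z) = (-5 + z)*z = z*(-5 + z))
X(F - 5)*C(4, -1) = ((-12 - 5)*(-5 + (-12 - 5)))*(-4) = -17*(-5 - 17)*(-4) = -17*(-22)*(-4) = 374*(-4) = -1496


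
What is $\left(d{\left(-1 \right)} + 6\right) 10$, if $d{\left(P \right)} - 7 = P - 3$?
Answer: $90$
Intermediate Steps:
$d{\left(P \right)} = 4 + P$ ($d{\left(P \right)} = 7 + \left(P - 3\right) = 7 + \left(-3 + P\right) = 4 + P$)
$\left(d{\left(-1 \right)} + 6\right) 10 = \left(\left(4 - 1\right) + 6\right) 10 = \left(3 + 6\right) 10 = 9 \cdot 10 = 90$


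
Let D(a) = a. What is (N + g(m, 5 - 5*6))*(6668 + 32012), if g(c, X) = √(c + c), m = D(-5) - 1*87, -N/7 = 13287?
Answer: -3597588120 + 77360*I*√46 ≈ -3.5976e+9 + 5.2468e+5*I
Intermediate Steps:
N = -93009 (N = -7*13287 = -93009)
m = -92 (m = -5 - 1*87 = -5 - 87 = -92)
g(c, X) = √2*√c (g(c, X) = √(2*c) = √2*√c)
(N + g(m, 5 - 5*6))*(6668 + 32012) = (-93009 + √2*√(-92))*(6668 + 32012) = (-93009 + √2*(2*I*√23))*38680 = (-93009 + 2*I*√46)*38680 = -3597588120 + 77360*I*√46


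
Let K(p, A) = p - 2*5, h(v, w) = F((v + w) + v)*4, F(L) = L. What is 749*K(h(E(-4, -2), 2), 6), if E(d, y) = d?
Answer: -25466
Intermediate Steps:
h(v, w) = 4*w + 8*v (h(v, w) = ((v + w) + v)*4 = (w + 2*v)*4 = 4*w + 8*v)
K(p, A) = -10 + p (K(p, A) = p - 10 = -10 + p)
749*K(h(E(-4, -2), 2), 6) = 749*(-10 + (4*2 + 8*(-4))) = 749*(-10 + (8 - 32)) = 749*(-10 - 24) = 749*(-34) = -25466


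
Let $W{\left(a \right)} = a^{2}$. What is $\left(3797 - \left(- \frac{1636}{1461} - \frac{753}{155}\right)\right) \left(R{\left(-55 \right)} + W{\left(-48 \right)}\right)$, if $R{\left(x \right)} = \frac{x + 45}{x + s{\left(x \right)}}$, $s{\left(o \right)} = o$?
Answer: $\frac{4365439771012}{498201} \approx 8.7624 \cdot 10^{6}$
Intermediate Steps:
$R{\left(x \right)} = \frac{45 + x}{2 x}$ ($R{\left(x \right)} = \frac{x + 45}{x + x} = \frac{45 + x}{2 x}$)
$\left(3797 - \left(- \frac{1636}{1461} - \frac{753}{155}\right)\right) \left(R{\left(-55 \right)} + W{\left(-48 \right)}\right) = \left(3797 - \left(- \frac{1636}{1461} - \frac{753}{155}\right)\right) \left(\frac{45 - 55}{2 \left(-55\right)} + \left(-48\right)^{2}\right) = \left(3797 - - \frac{1353713}{226455}\right) \left(\frac{1}{2} \left(- \frac{1}{55}\right) \left(-10\right) + 2304\right) = \left(3797 + \left(\frac{753}{155} + \frac{1636}{1461}\right)\right) \left(\frac{1}{11} + 2304\right) = \left(3797 + \frac{1353713}{226455}\right) \frac{25345}{11} = \frac{861203348}{226455} \cdot \frac{25345}{11} = \frac{4365439771012}{498201}$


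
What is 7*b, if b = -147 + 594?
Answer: 3129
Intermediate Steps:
b = 447
7*b = 7*447 = 3129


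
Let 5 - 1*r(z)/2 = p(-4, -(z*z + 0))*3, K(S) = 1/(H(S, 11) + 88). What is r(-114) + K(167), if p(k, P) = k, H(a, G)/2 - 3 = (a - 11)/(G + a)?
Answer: 289837/8522 ≈ 34.010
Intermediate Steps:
H(a, G) = 6 + 2*(-11 + a)/(G + a) (H(a, G) = 6 + 2*((a - 11)/(G + a)) = 6 + 2*((-11 + a)/(G + a)) = 6 + 2*(-11 + a)/(G + a))
K(S) = 1/(88 + 2*(22 + 4*S)/(11 + S)) (K(S) = 1/(2*(-11 + 3*11 + 4*S)/(11 + S) + 88) = 1/(2*(-11 + 33 + 4*S)/(11 + S) + 88) = 1/(2*(22 + 4*S)/(11 + S) + 88) = 1/(88 + 2*(22 + 4*S)/(11 + S)))
r(z) = 34 (r(z) = 10 - (-8)*3 = 10 - 2*(-12) = 10 + 24 = 34)
r(-114) + K(167) = 34 + (11 + 167)/(4*(253 + 24*167)) = 34 + (¼)*178/(253 + 4008) = 34 + (¼)*178/4261 = 34 + (¼)*(1/4261)*178 = 34 + 89/8522 = 289837/8522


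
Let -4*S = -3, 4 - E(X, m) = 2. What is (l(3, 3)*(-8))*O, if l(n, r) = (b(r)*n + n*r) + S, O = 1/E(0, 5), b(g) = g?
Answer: -75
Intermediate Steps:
E(X, m) = 2 (E(X, m) = 4 - 1*2 = 4 - 2 = 2)
S = 3/4 (S = -1/4*(-3) = 3/4 ≈ 0.75000)
O = 1/2 ≈ 0.50000
l(n, r) = 3/4 + 2*n*r (l(n, r) = (r*n + n*r) + 3/4 = (n*r + n*r) + 3/4 = 2*n*r + 3/4 = 3/4 + 2*n*r)
(l(3, 3)*(-8))*O = ((3/4 + 2*3*3)*(-8))*(1/2) = ((3/4 + 18)*(-8))*(1/2) = ((75/4)*(-8))*(1/2) = -150*1/2 = -75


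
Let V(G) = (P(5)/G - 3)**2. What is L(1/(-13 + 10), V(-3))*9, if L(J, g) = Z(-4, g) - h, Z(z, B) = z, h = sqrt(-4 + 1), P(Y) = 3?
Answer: -36 - 9*I*sqrt(3) ≈ -36.0 - 15.588*I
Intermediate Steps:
V(G) = (-3 + 3/G)**2 (V(G) = (3/G - 3)**2 = (-3 + 3/G)**2)
h = I*sqrt(3) (h = sqrt(-3) = I*sqrt(3) ≈ 1.732*I)
L(J, g) = -4 - I*sqrt(3)
L(1/(-13 + 10), V(-3))*9 = (-4 - I*sqrt(3))*9 = -36 - 9*I*sqrt(3)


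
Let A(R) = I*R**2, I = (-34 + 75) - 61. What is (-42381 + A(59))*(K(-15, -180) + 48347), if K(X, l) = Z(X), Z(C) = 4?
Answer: -5415360351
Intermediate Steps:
I = -20 (I = 41 - 61 = -20)
K(X, l) = 4
A(R) = -20*R**2
(-42381 + A(59))*(K(-15, -180) + 48347) = (-42381 - 20*59**2)*(4 + 48347) = (-42381 - 20*3481)*48351 = (-42381 - 69620)*48351 = -112001*48351 = -5415360351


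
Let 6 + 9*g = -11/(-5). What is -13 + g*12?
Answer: -271/15 ≈ -18.067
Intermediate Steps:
g = -19/45 (g = -⅔ + (-11/(-5))/9 = -⅔ + (-11*(-⅕))/9 = -⅔ + (⅑)*(11/5) = -⅔ + 11/45 = -19/45 ≈ -0.42222)
-13 + g*12 = -13 - 19/45*12 = -13 - 76/15 = -271/15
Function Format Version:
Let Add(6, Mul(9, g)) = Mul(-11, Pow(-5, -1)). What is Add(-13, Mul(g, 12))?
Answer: Rational(-271, 15) ≈ -18.067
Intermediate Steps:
g = Rational(-19, 45) (g = Add(Rational(-2, 3), Mul(Rational(1, 9), Mul(-11, Pow(-5, -1)))) = Add(Rational(-2, 3), Mul(Rational(1, 9), Mul(-11, Rational(-1, 5)))) = Add(Rational(-2, 3), Mul(Rational(1, 9), Rational(11, 5))) = Add(Rational(-2, 3), Rational(11, 45)) = Rational(-19, 45) ≈ -0.42222)
Add(-13, Mul(g, 12)) = Add(-13, Mul(Rational(-19, 45), 12)) = Add(-13, Rational(-76, 15)) = Rational(-271, 15)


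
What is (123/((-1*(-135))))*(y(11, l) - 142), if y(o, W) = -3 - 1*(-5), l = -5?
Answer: -1148/9 ≈ -127.56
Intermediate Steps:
y(o, W) = 2 (y(o, W) = -3 + 5 = 2)
(123/((-1*(-135))))*(y(11, l) - 142) = (123/((-1*(-135))))*(2 - 142) = (123/135)*(-140) = (123*(1/135))*(-140) = (41/45)*(-140) = -1148/9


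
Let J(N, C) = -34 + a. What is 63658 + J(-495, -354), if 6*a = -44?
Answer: 190850/3 ≈ 63617.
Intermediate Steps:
a = -22/3 (a = (⅙)*(-44) = -22/3 ≈ -7.3333)
J(N, C) = -124/3 (J(N, C) = -34 - 22/3 = -124/3)
63658 + J(-495, -354) = 63658 - 124/3 = 190850/3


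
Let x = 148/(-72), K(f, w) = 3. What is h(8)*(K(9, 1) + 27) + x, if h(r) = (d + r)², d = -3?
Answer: 13463/18 ≈ 747.94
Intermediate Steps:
h(r) = (-3 + r)²
x = -37/18 (x = 148*(-1/72) = -37/18 ≈ -2.0556)
h(8)*(K(9, 1) + 27) + x = (-3 + 8)²*(3 + 27) - 37/18 = 5²*30 - 37/18 = 25*30 - 37/18 = 750 - 37/18 = 13463/18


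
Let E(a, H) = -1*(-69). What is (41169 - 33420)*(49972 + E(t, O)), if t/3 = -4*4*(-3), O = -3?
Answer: 387767709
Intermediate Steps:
t = 144 (t = 3*(-4*4*(-3)) = 3*(-16*(-3)) = 3*48 = 144)
E(a, H) = 69
(41169 - 33420)*(49972 + E(t, O)) = (41169 - 33420)*(49972 + 69) = 7749*50041 = 387767709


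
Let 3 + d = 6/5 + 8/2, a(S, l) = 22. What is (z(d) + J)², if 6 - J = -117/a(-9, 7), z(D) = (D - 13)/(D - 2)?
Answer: 881721/484 ≈ 1821.7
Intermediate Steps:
d = 11/5 (d = -3 + (6/5 + 8/2) = -3 + (6*(⅕) + 8*(½)) = -3 + (6/5 + 4) = -3 + 26/5 = 11/5 ≈ 2.2000)
z(D) = (-13 + D)/(-2 + D)
J = 249/22 (J = 6 - (-117)/22 = 6 - 1*(-117/22) = 6 + 117/22 = 249/22 ≈ 11.318)
(z(d) + J)² = ((-13 + 11/5)/(-2 + 11/5) + 249/22)² = (-54/5/(⅕) + 249/22)² = (5*(-54/5) + 249/22)² = (-54 + 249/22)² = (-939/22)² = 881721/484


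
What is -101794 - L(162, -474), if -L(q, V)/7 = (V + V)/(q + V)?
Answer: -2646091/26 ≈ -1.0177e+5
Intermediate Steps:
L(q, V) = -14*V/(V + q) (L(q, V) = -7*(V + V)/(q + V) = -7*2*V/(V + q) = -14*V/(V + q))
-101794 - L(162, -474) = -101794 - (-14)*(-474)/(-474 + 162) = -101794 - (-14)*(-474)/(-312) = -101794 - (-14)*(-474)*(-1)/312 = -101794 - 1*(-553/26) = -101794 + 553/26 = -2646091/26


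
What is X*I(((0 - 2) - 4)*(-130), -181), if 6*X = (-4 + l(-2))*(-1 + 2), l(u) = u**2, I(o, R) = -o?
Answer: 0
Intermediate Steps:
X = 0 (X = ((-4 + (-2)**2)*(-1 + 2))/6 = ((-4 + 4)*1)/6 = (0*1)/6 = (1/6)*0 = 0)
X*I(((0 - 2) - 4)*(-130), -181) = 0*(-((0 - 2) - 4)*(-130)) = 0*(-(-2 - 4)*(-130)) = 0*(-(-6)*(-130)) = 0*(-1*780) = 0*(-780) = 0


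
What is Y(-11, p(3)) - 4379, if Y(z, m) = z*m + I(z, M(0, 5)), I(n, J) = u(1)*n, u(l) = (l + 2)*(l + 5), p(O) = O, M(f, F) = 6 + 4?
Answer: -4610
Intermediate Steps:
M(f, F) = 10
u(l) = (2 + l)*(5 + l)
I(n, J) = 18*n (I(n, J) = (10 + 1² + 7*1)*n = (10 + 1 + 7)*n = 18*n)
Y(z, m) = 18*z + m*z (Y(z, m) = z*m + 18*z = m*z + 18*z = 18*z + m*z)
Y(-11, p(3)) - 4379 = -11*(18 + 3) - 4379 = -11*21 - 4379 = -231 - 4379 = -4610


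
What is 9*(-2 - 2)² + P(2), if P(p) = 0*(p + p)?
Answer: 144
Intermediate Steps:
P(p) = 0 (P(p) = 0*(2*p) = 0)
9*(-2 - 2)² + P(2) = 9*(-2 - 2)² + 0 = 9*(-4)² + 0 = 9*16 + 0 = 144 + 0 = 144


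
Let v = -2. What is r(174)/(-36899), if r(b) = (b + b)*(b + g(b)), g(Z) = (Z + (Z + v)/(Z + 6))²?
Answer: -7231031564/24906825 ≈ -290.32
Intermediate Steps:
g(Z) = (Z + (-2 + Z)/(6 + Z))² (g(Z) = (Z + (Z - 2)/(Z + 6))² = (Z + (-2 + Z)/(6 + Z))²)
r(b) = 2*b*(b + (-2 + b² + 7*b)²/(6 + b)²) (r(b) = (b + b)*(b + (-2 + b² + 7*b)²/(6 + b)²) = (2*b)*(b + (-2 + b² + 7*b)²/(6 + b)²) = 2*b*(b + (-2 + b² + 7*b)²/(6 + b)²))
r(174)/(-36899) = (2*174² + 2*174*(-2 + 174² + 7*174)²/(6 + 174)²)/(-36899) = (2*30276 + 2*174*(-2 + 30276 + 1218)²/180²)*(-1/36899) = (60552 + 2*174*(1/32400)*31492²)*(-1/36899) = (60552 + 2*174*(1/32400)*991746064)*(-1/36899) = (60552 + 7190158964/675)*(-1/36899) = (7231031564/675)*(-1/36899) = -7231031564/24906825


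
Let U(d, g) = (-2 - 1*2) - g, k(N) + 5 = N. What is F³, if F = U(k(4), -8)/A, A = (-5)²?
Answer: 64/15625 ≈ 0.0040960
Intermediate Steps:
k(N) = -5 + N
U(d, g) = -4 - g (U(d, g) = (-2 - 2) - g = -4 - g)
A = 25
F = 4/25 (F = (-4 - 1*(-8))/25 = (-4 + 8)*(1/25) = 4*(1/25) = 4/25 ≈ 0.16000)
F³ = (4/25)³ = 64/15625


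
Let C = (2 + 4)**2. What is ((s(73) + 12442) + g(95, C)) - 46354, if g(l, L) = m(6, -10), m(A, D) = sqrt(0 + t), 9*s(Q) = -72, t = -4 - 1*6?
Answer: -33920 + I*sqrt(10) ≈ -33920.0 + 3.1623*I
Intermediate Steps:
t = -10 (t = -4 - 6 = -10)
s(Q) = -8 (s(Q) = (1/9)*(-72) = -8)
m(A, D) = I*sqrt(10) (m(A, D) = sqrt(0 - 10) = sqrt(-10) = I*sqrt(10))
C = 36 (C = 6**2 = 36)
g(l, L) = I*sqrt(10)
((s(73) + 12442) + g(95, C)) - 46354 = ((-8 + 12442) + I*sqrt(10)) - 46354 = (12434 + I*sqrt(10)) - 46354 = -33920 + I*sqrt(10)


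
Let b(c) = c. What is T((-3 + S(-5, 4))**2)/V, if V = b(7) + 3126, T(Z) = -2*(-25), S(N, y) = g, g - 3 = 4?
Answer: 50/3133 ≈ 0.015959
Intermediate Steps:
g = 7 (g = 3 + 4 = 7)
S(N, y) = 7
T(Z) = 50
V = 3133 (V = 7 + 3126 = 3133)
T((-3 + S(-5, 4))**2)/V = 50/3133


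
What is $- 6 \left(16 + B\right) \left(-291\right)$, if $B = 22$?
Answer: $66348$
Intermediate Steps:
$- 6 \left(16 + B\right) \left(-291\right) = - 6 \left(16 + 22\right) \left(-291\right) = \left(-6\right) 38 \left(-291\right) = \left(-228\right) \left(-291\right) = 66348$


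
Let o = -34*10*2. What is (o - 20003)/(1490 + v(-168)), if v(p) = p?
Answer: -20683/1322 ≈ -15.645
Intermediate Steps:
o = -680 (o = -340*2 = -680)
(o - 20003)/(1490 + v(-168)) = (-680 - 20003)/(1490 - 168) = -20683/1322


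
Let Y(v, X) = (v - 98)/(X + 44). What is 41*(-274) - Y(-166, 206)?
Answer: -1404118/125 ≈ -11233.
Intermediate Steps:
Y(v, X) = (-98 + v)/(44 + X)
41*(-274) - Y(-166, 206) = 41*(-274) - (-98 - 166)/(44 + 206) = -11234 - (-264)/250 = -11234 - 1*(-132/125) = -11234 + 132/125 = -1404118/125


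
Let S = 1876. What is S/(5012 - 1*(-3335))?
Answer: 1876/8347 ≈ 0.22475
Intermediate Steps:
S/(5012 - 1*(-3335)) = 1876/(5012 - 1*(-3335)) = 1876/(5012 + 3335) = 1876/8347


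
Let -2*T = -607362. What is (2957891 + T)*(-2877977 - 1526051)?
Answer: -14364054412016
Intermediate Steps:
T = 303681 (T = -½*(-607362) = 303681)
(2957891 + T)*(-2877977 - 1526051) = (2957891 + 303681)*(-2877977 - 1526051) = 3261572*(-4404028) = -14364054412016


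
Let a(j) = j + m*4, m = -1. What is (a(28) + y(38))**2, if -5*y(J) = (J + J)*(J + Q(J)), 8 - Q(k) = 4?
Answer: 9437184/25 ≈ 3.7749e+5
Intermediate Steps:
Q(k) = 4 (Q(k) = 8 - 1*4 = 8 - 4 = 4)
a(j) = -4 + j (a(j) = j - 1*4 = j - 4 = -4 + j)
y(J) = -2*J*(4 + J)/5 (y(J) = -(J + J)*(J + 4)/5 = -2*J*(4 + J)/5)
(a(28) + y(38))**2 = ((-4 + 28) - 2/5*38*(4 + 38))**2 = (24 - 2/5*38*42)**2 = (24 - 3192/5)**2 = (-3072/5)**2 = 9437184/25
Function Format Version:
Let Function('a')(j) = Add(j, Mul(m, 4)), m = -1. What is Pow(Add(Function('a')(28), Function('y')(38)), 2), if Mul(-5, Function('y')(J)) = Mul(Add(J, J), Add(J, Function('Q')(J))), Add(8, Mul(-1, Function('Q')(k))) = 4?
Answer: Rational(9437184, 25) ≈ 3.7749e+5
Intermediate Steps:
Function('Q')(k) = 4 (Function('Q')(k) = Add(8, Mul(-1, 4)) = Add(8, -4) = 4)
Function('a')(j) = Add(-4, j) (Function('a')(j) = Add(j, Mul(-1, 4)) = Add(j, -4) = Add(-4, j))
Function('y')(J) = Mul(Rational(-2, 5), J, Add(4, J)) (Function('y')(J) = Mul(Rational(-1, 5), Mul(Add(J, J), Add(J, 4))) = Mul(Rational(-1, 5), Mul(Mul(2, J), Add(4, J))) = Mul(Rational(-1, 5), Mul(2, J, Add(4, J))) = Mul(Rational(-2, 5), J, Add(4, J)))
Pow(Add(Function('a')(28), Function('y')(38)), 2) = Pow(Add(Add(-4, 28), Mul(Rational(-2, 5), 38, Add(4, 38))), 2) = Pow(Add(24, Mul(Rational(-2, 5), 38, 42)), 2) = Pow(Add(24, Rational(-3192, 5)), 2) = Pow(Rational(-3072, 5), 2) = Rational(9437184, 25)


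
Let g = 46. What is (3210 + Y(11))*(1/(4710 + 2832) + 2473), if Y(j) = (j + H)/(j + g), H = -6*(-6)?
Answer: 3413517234239/429894 ≈ 7.9404e+6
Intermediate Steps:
H = 36
Y(j) = (36 + j)/(46 + j) (Y(j) = (j + 36)/(j + 46) = (36 + j)/(46 + j))
(3210 + Y(11))*(1/(4710 + 2832) + 2473) = (3210 + (36 + 11)/(46 + 11))*(1/(4710 + 2832) + 2473) = (3210 + 47/57)*(1/7542 + 2473) = (3210 + (1/57)*47)*(1/7542 + 2473) = (3210 + 47/57)*(18651367/7542) = (183017/57)*(18651367/7542) = 3413517234239/429894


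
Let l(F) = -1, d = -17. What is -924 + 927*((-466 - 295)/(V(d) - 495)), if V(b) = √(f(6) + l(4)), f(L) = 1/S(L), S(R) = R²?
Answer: 884104320/1764187 + 4232682*I*√35/8820935 ≈ 501.14 + 2.8388*I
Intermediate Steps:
f(L) = L⁻² (f(L) = 1/(L²) = L⁻²)
V(b) = I*√35/6 (V(b) = √(6⁻² - 1) = √(1/36 - 1) = √(-35/36) = I*√35/6)
-924 + 927*((-466 - 295)/(V(d) - 495)) = -924 + 927*((-466 - 295)/(I*√35/6 - 495)) = -924 + 927*(-761/(-495 + I*√35/6)) = -924 - 705447/(-495 + I*√35/6)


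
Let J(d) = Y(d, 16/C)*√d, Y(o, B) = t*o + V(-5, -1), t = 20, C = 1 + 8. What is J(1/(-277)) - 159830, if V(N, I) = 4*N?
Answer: -159830 - 5560*I*√277/76729 ≈ -1.5983e+5 - 1.206*I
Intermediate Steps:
C = 9
Y(o, B) = -20 + 20*o (Y(o, B) = 20*o + 4*(-5) = 20*o - 20 = -20 + 20*o)
J(d) = √d*(-20 + 20*d) (J(d) = (-20 + 20*d)*√d = √d*(-20 + 20*d))
J(1/(-277)) - 159830 = 20*√(1/(-277))*(-1 + 1/(-277)) - 159830 = 20*√(-1/277)*(-1 - 1/277) - 159830 = 20*(I*√277/277)*(-278/277) - 159830 = -5560*I*√277/76729 - 159830 = -159830 - 5560*I*√277/76729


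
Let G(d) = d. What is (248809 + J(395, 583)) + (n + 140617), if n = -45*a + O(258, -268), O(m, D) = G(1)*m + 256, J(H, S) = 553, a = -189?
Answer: 398998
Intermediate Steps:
O(m, D) = 256 + m (O(m, D) = 1*m + 256 = m + 256 = 256 + m)
n = 9019 (n = -45*(-189) + (256 + 258) = 8505 + 514 = 9019)
(248809 + J(395, 583)) + (n + 140617) = (248809 + 553) + (9019 + 140617) = 249362 + 149636 = 398998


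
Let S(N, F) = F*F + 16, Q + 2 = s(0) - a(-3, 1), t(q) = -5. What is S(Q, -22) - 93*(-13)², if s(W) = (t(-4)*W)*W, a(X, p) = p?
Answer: -15217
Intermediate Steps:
s(W) = -5*W² (s(W) = (-5*W)*W = -5*W²)
Q = -3 (Q = -2 + (-5*0² - 1*1) = -2 + (-5*0 - 1) = -2 + (0 - 1) = -2 - 1 = -3)
S(N, F) = 16 + F² (S(N, F) = F² + 16 = 16 + F²)
S(Q, -22) - 93*(-13)² = (16 + (-22)²) - 93*(-13)² = (16 + 484) - 93*169 = 500 - 15717 = -15217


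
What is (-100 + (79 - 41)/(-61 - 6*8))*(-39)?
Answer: 426582/109 ≈ 3913.6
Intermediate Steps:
(-100 + (79 - 41)/(-61 - 6*8))*(-39) = (-100 + 38/(-61 - 48))*(-39) = (-100 + 38/(-109))*(-39) = (-100 + 38*(-1/109))*(-39) = (-100 - 38/109)*(-39) = -10938/109*(-39) = 426582/109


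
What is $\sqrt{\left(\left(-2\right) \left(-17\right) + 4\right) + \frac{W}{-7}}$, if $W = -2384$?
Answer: $\frac{5 \sqrt{742}}{7} \approx 19.457$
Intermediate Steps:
$\sqrt{\left(\left(-2\right) \left(-17\right) + 4\right) + \frac{W}{-7}} = \sqrt{\left(\left(-2\right) \left(-17\right) + 4\right) - \frac{2384}{-7}} = \sqrt{\left(34 + 4\right) - - \frac{2384}{7}} = \sqrt{38 + \frac{2384}{7}} = \sqrt{\frac{2650}{7}} = \frac{5 \sqrt{742}}{7}$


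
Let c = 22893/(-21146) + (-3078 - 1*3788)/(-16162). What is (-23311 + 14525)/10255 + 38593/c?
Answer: -13526139941755596/230540839865 ≈ -58671.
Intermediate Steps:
c = -112404115/170880826 (c = 22893*(-1/21146) + (-3078 - 3788)*(-1/16162) = -22893/21146 - 6866*(-1/16162) = -22893/21146 + 3433/8081 = -112404115/170880826 ≈ -0.65779)
(-23311 + 14525)/10255 + 38593/c = (-23311 + 14525)/10255 + 38593/(-112404115/170880826) = -8786*1/10255 + 38593*(-170880826/112404115) = -8786/10255 - 6594803717818/112404115 = -13526139941755596/230540839865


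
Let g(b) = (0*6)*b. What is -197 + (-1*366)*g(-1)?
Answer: -197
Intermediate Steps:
g(b) = 0 (g(b) = 0*b = 0)
-197 + (-1*366)*g(-1) = -197 - 1*366*0 = -197 - 366*0 = -197 + 0 = -197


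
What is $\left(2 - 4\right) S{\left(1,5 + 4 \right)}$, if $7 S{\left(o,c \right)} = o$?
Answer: $- \frac{2}{7} \approx -0.28571$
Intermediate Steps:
$S{\left(o,c \right)} = \frac{o}{7}$
$\left(2 - 4\right) S{\left(1,5 + 4 \right)} = \left(2 - 4\right) \frac{1}{7} \cdot 1 = \left(-2\right) \frac{1}{7} = - \frac{2}{7}$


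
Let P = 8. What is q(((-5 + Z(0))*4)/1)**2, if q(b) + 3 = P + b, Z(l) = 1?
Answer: 121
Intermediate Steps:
q(b) = 5 + b (q(b) = -3 + (8 + b) = 5 + b)
q(((-5 + Z(0))*4)/1)**2 = (5 + ((-5 + 1)*4)/1)**2 = (5 - 4*4*1)**2 = (5 - 16*1)**2 = (5 - 16)**2 = (-11)**2 = 121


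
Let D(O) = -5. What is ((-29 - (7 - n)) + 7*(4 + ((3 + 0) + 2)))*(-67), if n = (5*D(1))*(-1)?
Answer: -3484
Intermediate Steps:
n = 25 (n = (5*(-5))*(-1) = -25*(-1) = 25)
((-29 - (7 - n)) + 7*(4 + ((3 + 0) + 2)))*(-67) = ((-29 - (7 - 1*25)) + 7*(4 + ((3 + 0) + 2)))*(-67) = ((-29 - (7 - 25)) + 7*(4 + (3 + 2)))*(-67) = ((-29 - 1*(-18)) + 7*(4 + 5))*(-67) = ((-29 + 18) + 7*9)*(-67) = (-11 + 63)*(-67) = 52*(-67) = -3484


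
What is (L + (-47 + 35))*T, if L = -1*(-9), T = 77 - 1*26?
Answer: -153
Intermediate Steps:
T = 51 (T = 77 - 26 = 51)
L = 9
(L + (-47 + 35))*T = (9 + (-47 + 35))*51 = (9 - 12)*51 = -3*51 = -153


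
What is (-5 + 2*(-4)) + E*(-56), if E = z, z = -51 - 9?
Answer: 3347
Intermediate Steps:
z = -60
E = -60
(-5 + 2*(-4)) + E*(-56) = (-5 + 2*(-4)) - 60*(-56) = (-5 - 8) + 3360 = -13 + 3360 = 3347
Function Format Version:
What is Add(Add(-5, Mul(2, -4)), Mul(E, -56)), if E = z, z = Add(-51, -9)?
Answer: 3347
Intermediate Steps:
z = -60
E = -60
Add(Add(-5, Mul(2, -4)), Mul(E, -56)) = Add(Add(-5, Mul(2, -4)), Mul(-60, -56)) = Add(Add(-5, -8), 3360) = Add(-13, 3360) = 3347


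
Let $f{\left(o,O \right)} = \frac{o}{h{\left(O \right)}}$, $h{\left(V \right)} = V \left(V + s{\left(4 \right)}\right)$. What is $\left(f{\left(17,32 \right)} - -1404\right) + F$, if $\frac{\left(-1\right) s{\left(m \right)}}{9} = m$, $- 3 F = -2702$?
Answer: $\frac{884941}{384} \approx 2304.5$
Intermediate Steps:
$F = \frac{2702}{3}$ ($F = \left(- \frac{1}{3}\right) \left(-2702\right) = \frac{2702}{3} \approx 900.67$)
$s{\left(m \right)} = - 9 m$
$h{\left(V \right)} = V \left(-36 + V\right)$ ($h{\left(V \right)} = V \left(V - 36\right) = V \left(-36 + V\right)$)
$f{\left(o,O \right)} = \frac{o}{O \left(-36 + O\right)}$
$\left(f{\left(17,32 \right)} - -1404\right) + F = \left(\frac{17}{32 \left(-36 + 32\right)} - -1404\right) + \frac{2702}{3} = \left(17 \cdot \frac{1}{32} \frac{1}{-4} + 1404\right) + \frac{2702}{3} = \left(17 \cdot \frac{1}{32} \left(- \frac{1}{4}\right) + 1404\right) + \frac{2702}{3} = \left(- \frac{17}{128} + 1404\right) + \frac{2702}{3} = \frac{179695}{128} + \frac{2702}{3} = \frac{884941}{384}$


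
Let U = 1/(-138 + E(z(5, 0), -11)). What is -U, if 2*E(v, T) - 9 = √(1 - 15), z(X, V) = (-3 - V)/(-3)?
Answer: 534/71303 + 2*I*√14/71303 ≈ 0.0074892 + 0.00010495*I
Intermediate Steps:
z(X, V) = 1 + V/3 (z(X, V) = (-3 - V)*(-⅓) = 1 + V/3)
E(v, T) = 9/2 + I*√14/2 (E(v, T) = 9/2 + √(1 - 15)/2 = 9/2 + √(-14)/2 = 9/2 + (I*√14)/2 = 9/2 + I*√14/2)
U = 1/(-267/2 + I*√14/2) (U = 1/(-138 + (9/2 + I*√14/2)) = 1/(-267/2 + I*√14/2) ≈ -0.0074892 - 0.000105*I)
-U = -(-534/71303 - 2*I*√14/71303) = 534/71303 + 2*I*√14/71303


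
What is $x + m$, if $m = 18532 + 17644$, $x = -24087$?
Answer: $12089$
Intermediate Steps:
$m = 36176$
$x + m = -24087 + 36176 = 12089$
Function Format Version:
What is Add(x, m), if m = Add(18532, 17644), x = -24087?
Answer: 12089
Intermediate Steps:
m = 36176
Add(x, m) = Add(-24087, 36176) = 12089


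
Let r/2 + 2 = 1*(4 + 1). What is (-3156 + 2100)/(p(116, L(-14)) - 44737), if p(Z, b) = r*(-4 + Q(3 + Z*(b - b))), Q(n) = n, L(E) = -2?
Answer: 1056/44743 ≈ 0.023601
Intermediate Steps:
r = 6 (r = -4 + 2*(1*(4 + 1)) = -4 + 2*(1*5) = -4 + 2*5 = -4 + 10 = 6)
p(Z, b) = -6 (p(Z, b) = 6*(-4 + (3 + Z*(b - b))) = 6*(-4 + (3 + Z*0)) = 6*(-4 + (3 + 0)) = 6*(-4 + 3) = 6*(-1) = -6)
(-3156 + 2100)/(p(116, L(-14)) - 44737) = (-3156 + 2100)/(-6 - 44737) = -1056/(-44743) = -1056*(-1/44743) = 1056/44743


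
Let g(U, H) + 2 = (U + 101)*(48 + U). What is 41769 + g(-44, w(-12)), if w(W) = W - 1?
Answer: 41995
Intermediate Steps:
w(W) = -1 + W
g(U, H) = -2 + (48 + U)*(101 + U) (g(U, H) = -2 + (U + 101)*(48 + U) = -2 + (101 + U)*(48 + U) = -2 + (48 + U)*(101 + U))
41769 + g(-44, w(-12)) = 41769 + (4846 + (-44)² + 149*(-44)) = 41769 + (4846 + 1936 - 6556) = 41769 + 226 = 41995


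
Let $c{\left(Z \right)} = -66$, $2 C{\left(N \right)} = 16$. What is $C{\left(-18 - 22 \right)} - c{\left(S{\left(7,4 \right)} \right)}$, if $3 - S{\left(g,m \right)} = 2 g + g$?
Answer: $74$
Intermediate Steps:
$C{\left(N \right)} = 8$ ($C{\left(N \right)} = \frac{1}{2} \cdot 16 = 8$)
$S{\left(g,m \right)} = 3 - 3 g$ ($S{\left(g,m \right)} = 3 - \left(2 g + g\right) = 3 - 3 g$)
$C{\left(-18 - 22 \right)} - c{\left(S{\left(7,4 \right)} \right)} = 8 - -66 = 8 + 66 = 74$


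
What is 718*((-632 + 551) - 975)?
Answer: -758208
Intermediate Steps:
718*((-632 + 551) - 975) = 718*(-81 - 975) = 718*(-1056) = -758208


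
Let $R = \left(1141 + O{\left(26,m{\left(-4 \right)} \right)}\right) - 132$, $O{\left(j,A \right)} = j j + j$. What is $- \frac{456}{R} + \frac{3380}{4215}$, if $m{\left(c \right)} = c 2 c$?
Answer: $\frac{772228}{1442373} \approx 0.53539$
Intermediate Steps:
$m{\left(c \right)} = 2 c^{2}$ ($m{\left(c \right)} = 2 c c = 2 c^{2}$)
$O{\left(j,A \right)} = j + j^{2}$ ($O{\left(j,A \right)} = j^{2} + j = j + j^{2}$)
$R = 1711$ ($R = \left(1141 + 26 \left(1 + 26\right)\right) - 132 = \left(1141 + 26 \cdot 27\right) - 132 = \left(1141 + 702\right) - 132 = 1843 - 132 = 1711$)
$- \frac{456}{R} + \frac{3380}{4215} = - \frac{456}{1711} + \frac{3380}{4215} = \left(-456\right) \frac{1}{1711} + 3380 \cdot \frac{1}{4215} = - \frac{456}{1711} + \frac{676}{843} = \frac{772228}{1442373}$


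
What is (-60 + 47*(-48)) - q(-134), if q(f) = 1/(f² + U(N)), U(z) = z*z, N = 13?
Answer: -41977501/18125 ≈ -2316.0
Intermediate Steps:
U(z) = z²
q(f) = 1/(169 + f²) (q(f) = 1/(f² + 13²) = 1/(f² + 169) = 1/(169 + f²))
(-60 + 47*(-48)) - q(-134) = (-60 + 47*(-48)) - 1/(169 + (-134)²) = (-60 - 2256) - 1/(169 + 17956) = -2316 - 1/18125 = -41977501/18125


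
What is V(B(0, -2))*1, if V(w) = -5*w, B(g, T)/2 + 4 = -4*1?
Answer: 80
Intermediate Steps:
B(g, T) = -16 (B(g, T) = -8 + 2*(-4*1) = -8 + 2*(-4) = -8 - 8 = -16)
V(B(0, -2))*1 = -5*(-16)*1 = 80*1 = 80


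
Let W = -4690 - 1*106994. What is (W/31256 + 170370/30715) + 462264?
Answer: 22189414829661/48001402 ≈ 4.6227e+5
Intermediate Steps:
W = -111684 (W = -4690 - 106994 = -111684)
(W/31256 + 170370/30715) + 462264 = (-111684/31256 + 170370/30715) + 462264 = (-111684*1/31256 + 170370*(1/30715)) + 462264 = (-27921/7814 + 34074/6143) + 462264 = 94735533/48001402 + 462264 = 22189414829661/48001402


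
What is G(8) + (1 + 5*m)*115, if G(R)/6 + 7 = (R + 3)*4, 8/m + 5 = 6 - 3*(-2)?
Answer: 6959/7 ≈ 994.14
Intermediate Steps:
m = 8/7 (m = 8/(-5 + (6 - 3*(-2))) = 8/(-5 + (6 + 6)) = 8/(-5 + 12) = 8/7 ≈ 1.1429)
G(R) = 30 + 24*R (G(R) = -42 + 6*((R + 3)*4) = -42 + 6*((3 + R)*4) = -42 + 6*(12 + 4*R) = -42 + (72 + 24*R) = 30 + 24*R)
G(8) + (1 + 5*m)*115 = (30 + 24*8) + (1 + 5*(8/7))*115 = (30 + 192) + (1 + 40/7)*115 = 222 + (47/7)*115 = 222 + 5405/7 = 6959/7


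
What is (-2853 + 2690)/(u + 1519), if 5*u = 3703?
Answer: -815/11298 ≈ -0.072137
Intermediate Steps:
u = 3703/5 (u = (1/5)*3703 = 3703/5 ≈ 740.60)
(-2853 + 2690)/(u + 1519) = (-2853 + 2690)/(3703/5 + 1519) = -163/11298/5 = -163*5/11298 = -815/11298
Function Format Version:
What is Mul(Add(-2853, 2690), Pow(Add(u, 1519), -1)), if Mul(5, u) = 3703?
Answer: Rational(-815, 11298) ≈ -0.072137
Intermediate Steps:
u = Rational(3703, 5) (u = Mul(Rational(1, 5), 3703) = Rational(3703, 5) ≈ 740.60)
Mul(Add(-2853, 2690), Pow(Add(u, 1519), -1)) = Mul(Add(-2853, 2690), Pow(Add(Rational(3703, 5), 1519), -1)) = Mul(-163, Pow(Rational(11298, 5), -1)) = Mul(-163, Rational(5, 11298)) = Rational(-815, 11298)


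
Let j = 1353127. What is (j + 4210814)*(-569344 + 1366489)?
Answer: 4435267748445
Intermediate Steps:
(j + 4210814)*(-569344 + 1366489) = (1353127 + 4210814)*(-569344 + 1366489) = 5563941*797145 = 4435267748445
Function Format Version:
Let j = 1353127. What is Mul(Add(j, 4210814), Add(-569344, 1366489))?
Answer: 4435267748445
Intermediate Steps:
Mul(Add(j, 4210814), Add(-569344, 1366489)) = Mul(Add(1353127, 4210814), Add(-569344, 1366489)) = Mul(5563941, 797145) = 4435267748445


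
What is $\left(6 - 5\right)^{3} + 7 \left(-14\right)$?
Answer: $-97$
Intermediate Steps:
$\left(6 - 5\right)^{3} + 7 \left(-14\right) = \left(6 - 5\right)^{3} - 98 = 1^{3} - 98 = 1 - 98 = -97$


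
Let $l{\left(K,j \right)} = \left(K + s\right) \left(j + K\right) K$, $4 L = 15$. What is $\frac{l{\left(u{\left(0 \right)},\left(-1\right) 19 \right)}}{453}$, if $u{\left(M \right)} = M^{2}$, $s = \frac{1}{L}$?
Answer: $0$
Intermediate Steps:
$L = \frac{15}{4}$ ($L = \frac{1}{4} \cdot 15 = \frac{15}{4} \approx 3.75$)
$s = \frac{4}{15}$ ($s = \frac{1}{\frac{15}{4}} = \frac{4}{15} \approx 0.26667$)
$l{\left(K,j \right)} = K \left(\frac{4}{15} + K\right) \left(K + j\right)$ ($l{\left(K,j \right)} = \left(K + \frac{4}{15}\right) \left(j + K\right) K = \left(\frac{4}{15} + K\right) \left(K + j\right) K = K \left(\frac{4}{15} + K\right) \left(K + j\right)$)
$\frac{l{\left(u{\left(0 \right)},\left(-1\right) 19 \right)}}{453} = \frac{\frac{1}{15} \cdot 0^{2} \left(4 \cdot 0^{2} + 4 \left(\left(-1\right) 19\right) + 15 \left(0^{2}\right)^{2} + 15 \cdot 0^{2} \left(\left(-1\right) 19\right)\right)}{453} = \frac{1}{15} \cdot 0 \left(4 \cdot 0 + 4 \left(-19\right) + 15 \cdot 0^{2} + 15 \cdot 0 \left(-19\right)\right) \frac{1}{453} = \frac{1}{15} \cdot 0 \left(0 - 76 + 15 \cdot 0 + 0\right) \frac{1}{453} = \frac{1}{15} \cdot 0 \left(0 - 76 + 0 + 0\right) \frac{1}{453} = \frac{1}{15} \cdot 0 \left(-76\right) \frac{1}{453} = 0 \cdot \frac{1}{453} = 0$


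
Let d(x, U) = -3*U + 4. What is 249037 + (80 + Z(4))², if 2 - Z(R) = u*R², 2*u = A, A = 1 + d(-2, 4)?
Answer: 268081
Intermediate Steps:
d(x, U) = 4 - 3*U
A = -7 (A = 1 + (4 - 3*4) = 1 + (4 - 12) = 1 - 8 = -7)
u = -7/2 (u = (½)*(-7) = -7/2 ≈ -3.5000)
Z(R) = 2 + 7*R²/2 (Z(R) = 2 - (-7)*R²/2 = 2 + 7*R²/2)
249037 + (80 + Z(4))² = 249037 + (80 + (2 + (7/2)*4²))² = 249037 + (80 + (2 + (7/2)*16))² = 249037 + (80 + (2 + 56))² = 249037 + (80 + 58)² = 249037 + 138² = 249037 + 19044 = 268081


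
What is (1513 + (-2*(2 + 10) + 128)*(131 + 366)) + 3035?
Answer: 56236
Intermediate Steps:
(1513 + (-2*(2 + 10) + 128)*(131 + 366)) + 3035 = (1513 + (-2*12 + 128)*497) + 3035 = (1513 + (-24 + 128)*497) + 3035 = (1513 + 104*497) + 3035 = (1513 + 51688) + 3035 = 53201 + 3035 = 56236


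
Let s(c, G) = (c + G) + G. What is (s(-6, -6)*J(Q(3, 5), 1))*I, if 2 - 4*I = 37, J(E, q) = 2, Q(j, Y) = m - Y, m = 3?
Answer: 315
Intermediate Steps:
Q(j, Y) = 3 - Y
s(c, G) = c + 2*G (s(c, G) = (G + c) + G = c + 2*G)
I = -35/4 (I = ½ - ¼*37 = ½ - 37/4 = -35/4 ≈ -8.7500)
(s(-6, -6)*J(Q(3, 5), 1))*I = ((-6 + 2*(-6))*2)*(-35/4) = ((-6 - 12)*2)*(-35/4) = -18*2*(-35/4) = -36*(-35/4) = 315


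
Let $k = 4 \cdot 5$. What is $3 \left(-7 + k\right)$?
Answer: $39$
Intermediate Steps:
$k = 20$
$3 \left(-7 + k\right) = 3 \left(-7 + 20\right) = 3 \cdot 13 = 39$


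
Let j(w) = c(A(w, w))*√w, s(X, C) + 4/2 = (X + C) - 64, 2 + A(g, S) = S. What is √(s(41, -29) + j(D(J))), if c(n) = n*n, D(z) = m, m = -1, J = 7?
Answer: 3*√(-6 + I) ≈ 0.61027 + 7.3738*I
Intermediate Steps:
A(g, S) = -2 + S
D(z) = -1
c(n) = n²
s(X, C) = -66 + C + X (s(X, C) = -2 + ((X + C) - 64) = -2 + ((C + X) - 64) = -2 + (-64 + C + X) = -66 + C + X)
j(w) = √w*(-2 + w)² (j(w) = (-2 + w)²*√w = √w*(-2 + w)²)
√(s(41, -29) + j(D(J))) = √((-66 - 29 + 41) + √(-1)*(-2 - 1)²) = √(-54 + I*(-3)²) = √(-54 + I*9) = √(-54 + 9*I)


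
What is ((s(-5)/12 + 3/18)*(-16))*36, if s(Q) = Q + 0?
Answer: 144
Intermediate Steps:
s(Q) = Q
((s(-5)/12 + 3/18)*(-16))*36 = ((-5/12 + 3/18)*(-16))*36 = ((-5*1/12 + 3*(1/18))*(-16))*36 = ((-5/12 + ⅙)*(-16))*36 = -¼*(-16)*36 = 4*36 = 144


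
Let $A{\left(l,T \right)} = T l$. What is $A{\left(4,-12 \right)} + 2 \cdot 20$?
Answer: $-8$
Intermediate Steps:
$A{\left(4,-12 \right)} + 2 \cdot 20 = \left(-12\right) 4 + 2 \cdot 20 = -48 + 40 = -8$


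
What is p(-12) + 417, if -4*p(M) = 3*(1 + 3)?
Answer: 414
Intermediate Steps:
p(M) = -3 (p(M) = -3*(1 + 3)/4 = -3*4/4 = -1/4*12 = -3)
p(-12) + 417 = -3 + 417 = 414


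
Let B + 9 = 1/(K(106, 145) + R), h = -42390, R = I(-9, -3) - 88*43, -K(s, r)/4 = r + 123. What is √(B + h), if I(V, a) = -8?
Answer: I*√3918346003/304 ≈ 205.91*I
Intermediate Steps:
K(s, r) = -492 - 4*r (K(s, r) = -4*(r + 123) = -4*(123 + r) = -492 - 4*r)
R = -3792 (R = -8 - 88*43 = -8 - 3784 = -3792)
B = -43777/4864 (B = -9 + 1/((-492 - 4*145) - 3792) = -9 + 1/((-492 - 580) - 3792) = -9 + 1/(-1072 - 3792) = -9 + 1/(-4864) = -9 - 1/4864 = -43777/4864 ≈ -9.0002)
√(B + h) = √(-43777/4864 - 42390) = √(-206228737/4864) = I*√3918346003/304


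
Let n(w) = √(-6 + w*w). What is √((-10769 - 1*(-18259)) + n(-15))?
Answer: √(7490 + √219) ≈ 86.630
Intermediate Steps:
n(w) = √(-6 + w²)
√((-10769 - 1*(-18259)) + n(-15)) = √((-10769 - 1*(-18259)) + √(-6 + (-15)²)) = √((-10769 + 18259) + √(-6 + 225)) = √(7490 + √219)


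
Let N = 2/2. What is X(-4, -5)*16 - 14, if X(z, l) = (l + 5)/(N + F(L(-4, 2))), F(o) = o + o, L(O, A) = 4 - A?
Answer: -14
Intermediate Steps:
F(o) = 2*o
N = 1 (N = 2*(½) = 1)
X(z, l) = 1 + l/5 (X(z, l) = (l + 5)/(1 + 2*(4 - 1*2)) = (5 + l)/(1 + 2*(4 - 2)) = (5 + l)/(1 + 2*2) = (5 + l)/(1 + 4) = (5 + l)/5 = (5 + l)*(⅕) = 1 + l/5)
X(-4, -5)*16 - 14 = (1 + (⅕)*(-5))*16 - 14 = (1 - 1)*16 - 14 = 0*16 - 14 = 0 - 14 = -14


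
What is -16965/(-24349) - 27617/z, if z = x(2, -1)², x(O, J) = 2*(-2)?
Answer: -51705761/29968 ≈ -1725.4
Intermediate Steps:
x(O, J) = -4
z = 16 (z = (-4)² = 16)
-16965/(-24349) - 27617/z = -16965/(-24349) - 27617/16 = -16965*(-1/24349) - 27617*1/16 = 1305/1873 - 27617/16 = -51705761/29968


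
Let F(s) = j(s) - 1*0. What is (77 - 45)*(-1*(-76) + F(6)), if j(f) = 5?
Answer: 2592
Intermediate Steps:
F(s) = 5 (F(s) = 5 - 1*0 = 5 + 0 = 5)
(77 - 45)*(-1*(-76) + F(6)) = (77 - 45)*(-1*(-76) + 5) = 32*(76 + 5) = 32*81 = 2592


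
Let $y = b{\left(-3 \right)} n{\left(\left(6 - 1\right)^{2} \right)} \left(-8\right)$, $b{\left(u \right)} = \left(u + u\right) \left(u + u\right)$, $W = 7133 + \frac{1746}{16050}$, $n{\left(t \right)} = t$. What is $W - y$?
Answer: $\frac{38341066}{2675} \approx 14333.0$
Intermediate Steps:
$W = \frac{19081066}{2675}$ ($W = 7133 + 1746 \cdot \frac{1}{16050} = 7133 + \frac{291}{2675} = \frac{19081066}{2675} \approx 7133.1$)
$b{\left(u \right)} = 4 u^{2}$ ($b{\left(u \right)} = 2 u 2 u = 4 u^{2}$)
$y = -7200$ ($y = 4 \left(-3\right)^{2} \left(6 - 1\right)^{2} \left(-8\right) = 4 \cdot 9 \cdot 5^{2} \left(-8\right) = 36 \cdot 25 \left(-8\right) = 900 \left(-8\right) = -7200$)
$W - y = \frac{19081066}{2675} - -7200 = \frac{19081066}{2675} + 7200 = \frac{38341066}{2675}$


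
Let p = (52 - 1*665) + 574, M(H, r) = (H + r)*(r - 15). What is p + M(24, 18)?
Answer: 87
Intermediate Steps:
M(H, r) = (-15 + r)*(H + r) (M(H, r) = (H + r)*(-15 + r) = (-15 + r)*(H + r))
p = -39 (p = (52 - 665) + 574 = -613 + 574 = -39)
p + M(24, 18) = -39 + (18² - 15*24 - 15*18 + 24*18) = -39 + (324 - 360 - 270 + 432) = -39 + 126 = 87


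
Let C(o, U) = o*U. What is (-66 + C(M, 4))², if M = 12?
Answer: 324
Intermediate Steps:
C(o, U) = U*o
(-66 + C(M, 4))² = (-66 + 4*12)² = (-66 + 48)² = (-18)² = 324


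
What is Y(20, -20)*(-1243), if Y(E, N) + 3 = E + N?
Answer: 3729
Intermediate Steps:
Y(E, N) = -3 + E + N (Y(E, N) = -3 + (E + N) = -3 + E + N)
Y(20, -20)*(-1243) = (-3 + 20 - 20)*(-1243) = -3*(-1243) = 3729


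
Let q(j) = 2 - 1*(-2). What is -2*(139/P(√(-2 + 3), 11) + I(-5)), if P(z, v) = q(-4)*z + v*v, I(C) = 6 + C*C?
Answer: -8028/125 ≈ -64.224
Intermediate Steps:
q(j) = 4 (q(j) = 2 + 2 = 4)
I(C) = 6 + C²
P(z, v) = v² + 4*z (P(z, v) = 4*z + v*v = 4*z + v² = v² + 4*z)
-2*(139/P(√(-2 + 3), 11) + I(-5)) = -2*(139/(11² + 4*√(-2 + 3)) + (6 + (-5)²)) = -2*(139/(121 + 4*√1) + (6 + 25)) = -2*(139/(121 + 4*1) + 31) = -2*(139/(121 + 4) + 31) = -2*(139/125 + 31) = -2*4014/125 = -8028/125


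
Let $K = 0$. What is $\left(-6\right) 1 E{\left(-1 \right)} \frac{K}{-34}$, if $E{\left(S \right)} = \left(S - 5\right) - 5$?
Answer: $0$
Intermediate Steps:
$E{\left(S \right)} = -10 + S$ ($E{\left(S \right)} = \left(-5 + S\right) - 5 = -10 + S$)
$\left(-6\right) 1 E{\left(-1 \right)} \frac{K}{-34} = \left(-6\right) 1 \left(-10 - 1\right) \frac{0}{-34} = \left(-6\right) \left(-11\right) 0 \left(- \frac{1}{34}\right) = 66 \cdot 0 = 0$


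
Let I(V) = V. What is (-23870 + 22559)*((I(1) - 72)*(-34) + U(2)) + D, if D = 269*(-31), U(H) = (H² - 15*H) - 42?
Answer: -3083945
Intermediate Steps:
U(H) = -42 + H² - 15*H
D = -8339
(-23870 + 22559)*((I(1) - 72)*(-34) + U(2)) + D = (-23870 + 22559)*((1 - 72)*(-34) + (-42 + 2² - 15*2)) - 8339 = -1311*(-71*(-34) + (-42 + 4 - 30)) - 8339 = -1311*(2414 - 68) - 8339 = -1311*2346 - 8339 = -3075606 - 8339 = -3083945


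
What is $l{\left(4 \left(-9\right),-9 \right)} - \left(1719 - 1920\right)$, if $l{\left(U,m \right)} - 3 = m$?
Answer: $195$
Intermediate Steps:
$l{\left(U,m \right)} = 3 + m$
$l{\left(4 \left(-9\right),-9 \right)} - \left(1719 - 1920\right) = \left(3 - 9\right) - \left(1719 - 1920\right) = -6 - -201 = -6 + 201 = 195$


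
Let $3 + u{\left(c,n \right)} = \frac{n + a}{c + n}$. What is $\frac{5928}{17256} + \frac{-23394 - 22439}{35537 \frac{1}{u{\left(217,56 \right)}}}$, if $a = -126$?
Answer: $\frac{4527476650}{996493017} \approx 4.5434$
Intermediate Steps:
$u{\left(c,n \right)} = -3 + \frac{-126 + n}{c + n}$ ($u{\left(c,n \right)} = -3 + \frac{n - 126}{c + n} = -3 + \frac{-126 + n}{c + n}$)
$\frac{5928}{17256} + \frac{-23394 - 22439}{35537 \frac{1}{u{\left(217,56 \right)}}} = \frac{5928}{17256} + \frac{-23394 - 22439}{35537 \frac{1}{\frac{1}{217 + 56} \left(-126 - 651 - 112\right)}} = 5928 \cdot \frac{1}{17256} - \frac{45833}{35537 \frac{1}{\frac{1}{273} \left(-126 - 651 - 112\right)}} = \frac{247}{719} - \frac{45833}{35537 \frac{1}{\frac{1}{273} \left(-889\right)}} = \frac{247}{719} - \frac{45833}{35537 \frac{1}{- \frac{127}{39}}} = \frac{247}{719} - \frac{45833}{35537 \left(- \frac{39}{127}\right)} = \frac{247}{719} - \frac{45833}{- \frac{1385943}{127}} = \frac{247}{719} - - \frac{5820791}{1385943} = \frac{247}{719} + \frac{5820791}{1385943} = \frac{4527476650}{996493017}$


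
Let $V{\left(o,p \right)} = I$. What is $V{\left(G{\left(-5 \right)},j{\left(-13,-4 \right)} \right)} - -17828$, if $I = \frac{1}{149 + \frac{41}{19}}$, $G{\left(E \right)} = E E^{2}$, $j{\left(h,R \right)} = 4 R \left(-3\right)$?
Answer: $\frac{51202035}{2872} \approx 17828.0$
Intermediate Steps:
$j{\left(h,R \right)} = - 12 R$
$G{\left(E \right)} = E^{3}$
$I = \frac{19}{2872}$ ($I = \frac{1}{149 + 41 \cdot \frac{1}{19}} = \frac{1}{149 + \frac{41}{19}} = \frac{1}{\frac{2872}{19}} = \frac{19}{2872} \approx 0.0066156$)
$V{\left(o,p \right)} = \frac{19}{2872}$
$V{\left(G{\left(-5 \right)},j{\left(-13,-4 \right)} \right)} - -17828 = \frac{19}{2872} - -17828 = \frac{19}{2872} + 17828 = \frac{51202035}{2872}$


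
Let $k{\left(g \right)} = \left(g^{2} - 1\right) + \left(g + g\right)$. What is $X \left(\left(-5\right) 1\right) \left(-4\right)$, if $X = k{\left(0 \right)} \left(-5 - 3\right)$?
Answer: $160$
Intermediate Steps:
$k{\left(g \right)} = -1 + g^{2} + 2 g$ ($k{\left(g \right)} = \left(-1 + g^{2}\right) + 2 g = -1 + g^{2} + 2 g$)
$X = 8$ ($X = \left(-1 + 0^{2} + 2 \cdot 0\right) \left(-5 - 3\right) = \left(-1 + 0 + 0\right) \left(-8\right) = \left(-1\right) \left(-8\right) = 8$)
$X \left(\left(-5\right) 1\right) \left(-4\right) = 8 \left(\left(-5\right) 1\right) \left(-4\right) = 8 \left(-5\right) \left(-4\right) = \left(-40\right) \left(-4\right) = 160$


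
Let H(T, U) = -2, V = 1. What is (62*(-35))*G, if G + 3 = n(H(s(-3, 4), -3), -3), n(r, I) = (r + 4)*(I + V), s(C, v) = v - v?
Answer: 15190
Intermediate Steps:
s(C, v) = 0
n(r, I) = (1 + I)*(4 + r) (n(r, I) = (r + 4)*(I + 1) = (4 + r)*(1 + I) = (1 + I)*(4 + r))
G = -7 (G = -3 + (4 - 2 + 4*(-3) - 3*(-2)) = -3 + (4 - 2 - 12 + 6) = -3 - 4 = -7)
(62*(-35))*G = (62*(-35))*(-7) = -2170*(-7) = 15190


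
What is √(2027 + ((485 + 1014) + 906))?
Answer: 4*√277 ≈ 66.573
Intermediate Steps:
√(2027 + ((485 + 1014) + 906)) = √(2027 + (1499 + 906)) = √(2027 + 2405) = √4432 = 4*√277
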